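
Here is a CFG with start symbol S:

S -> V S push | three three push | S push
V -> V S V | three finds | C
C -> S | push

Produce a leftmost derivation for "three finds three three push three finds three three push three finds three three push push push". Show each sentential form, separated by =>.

S => S push   [S -> S push]
S push => V S push push   [S -> V S push]
V S push push => V S V S push push   [V -> V S V]
V S V S push push => V S V S V S push push   [V -> V S V]
V S V S V S push push => three finds S V S V S push push   [V -> three finds]
three finds S V S V S push push => three finds three three push V S V S push push   [S -> three three push]
three finds three three push V S V S push push => three finds three three push three finds S V S push push   [V -> three finds]
three finds three three push three finds S V S push push => three finds three three push three finds three three push V S push push   [S -> three three push]
three finds three three push three finds three three push V S push push => three finds three three push three finds three three push three finds S push push   [V -> three finds]
three finds three three push three finds three three push three finds S push push => three finds three three push three finds three three push three finds three three push push push   [S -> three three push]

S => S push => V S push push => V S V S push push => V S V S V S push push => three finds S V S V S push push => three finds three three push V S V S push push => three finds three three push three finds S V S push push => three finds three three push three finds three three push V S push push => three finds three three push three finds three three push three finds S push push => three finds three three push three finds three three push three finds three three push push push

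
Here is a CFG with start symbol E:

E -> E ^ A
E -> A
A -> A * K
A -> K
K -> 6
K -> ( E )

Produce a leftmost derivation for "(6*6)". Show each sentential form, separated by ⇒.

E⇒A⇒K⇒(E)⇒(A)⇒(A*K)⇒(K*K)⇒(6*K)⇒(6*6)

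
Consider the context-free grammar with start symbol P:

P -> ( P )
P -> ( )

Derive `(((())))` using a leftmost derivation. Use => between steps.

P => (P) => ((P)) => (((P))) => (((())))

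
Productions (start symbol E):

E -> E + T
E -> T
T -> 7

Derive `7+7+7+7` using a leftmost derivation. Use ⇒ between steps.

E ⇒ E+T   [E -> E + T]
E+T ⇒ E+T+T   [E -> E + T]
E+T+T ⇒ E+T+T+T   [E -> E + T]
E+T+T+T ⇒ T+T+T+T   [E -> T]
T+T+T+T ⇒ 7+T+T+T   [T -> 7]
7+T+T+T ⇒ 7+7+T+T   [T -> 7]
7+7+T+T ⇒ 7+7+7+T   [T -> 7]
7+7+7+T ⇒ 7+7+7+7   [T -> 7]

E ⇒ E+T ⇒ E+T+T ⇒ E+T+T+T ⇒ T+T+T+T ⇒ 7+T+T+T ⇒ 7+7+T+T ⇒ 7+7+7+T ⇒ 7+7+7+7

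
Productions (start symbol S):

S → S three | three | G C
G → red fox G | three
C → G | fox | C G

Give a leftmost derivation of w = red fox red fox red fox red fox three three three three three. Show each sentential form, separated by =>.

S => G C   [S → G C]
G C => red fox G C   [G → red fox G]
red fox G C => red fox red fox G C   [G → red fox G]
red fox red fox G C => red fox red fox red fox G C   [G → red fox G]
red fox red fox red fox G C => red fox red fox red fox red fox G C   [G → red fox G]
red fox red fox red fox red fox G C => red fox red fox red fox red fox three C   [G → three]
red fox red fox red fox red fox three C => red fox red fox red fox red fox three C G   [C → C G]
red fox red fox red fox red fox three C G => red fox red fox red fox red fox three C G G   [C → C G]
red fox red fox red fox red fox three C G G => red fox red fox red fox red fox three C G G G   [C → C G]
red fox red fox red fox red fox three C G G G => red fox red fox red fox red fox three G G G G   [C → G]
red fox red fox red fox red fox three G G G G => red fox red fox red fox red fox three three G G G   [G → three]
red fox red fox red fox red fox three three G G G => red fox red fox red fox red fox three three three G G   [G → three]
red fox red fox red fox red fox three three three G G => red fox red fox red fox red fox three three three three G   [G → three]
red fox red fox red fox red fox three three three three G => red fox red fox red fox red fox three three three three three   [G → three]

S => G C => red fox G C => red fox red fox G C => red fox red fox red fox G C => red fox red fox red fox red fox G C => red fox red fox red fox red fox three C => red fox red fox red fox red fox three C G => red fox red fox red fox red fox three C G G => red fox red fox red fox red fox three C G G G => red fox red fox red fox red fox three G G G G => red fox red fox red fox red fox three three G G G => red fox red fox red fox red fox three three three G G => red fox red fox red fox red fox three three three three G => red fox red fox red fox red fox three three three three three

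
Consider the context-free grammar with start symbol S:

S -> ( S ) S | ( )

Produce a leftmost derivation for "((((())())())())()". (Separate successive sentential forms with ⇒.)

S ⇒ (S)S ⇒ ((S)S)S ⇒ (((S)S)S)S ⇒ ((((S)S)S)S)S ⇒ ((((())S)S)S)S ⇒ ((((())())S)S)S ⇒ ((((())())())S)S ⇒ ((((())())())())S ⇒ ((((())())())())()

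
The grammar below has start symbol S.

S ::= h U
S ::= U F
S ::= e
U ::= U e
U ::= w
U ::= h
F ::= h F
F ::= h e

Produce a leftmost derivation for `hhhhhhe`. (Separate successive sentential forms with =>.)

S => UF   [S ::= U F]
UF => hF   [U ::= h]
hF => hhF   [F ::= h F]
hhF => hhhF   [F ::= h F]
hhhF => hhhhF   [F ::= h F]
hhhhF => hhhhhF   [F ::= h F]
hhhhhF => hhhhhhe   [F ::= h e]

S => UF => hF => hhF => hhhF => hhhhF => hhhhhF => hhhhhhe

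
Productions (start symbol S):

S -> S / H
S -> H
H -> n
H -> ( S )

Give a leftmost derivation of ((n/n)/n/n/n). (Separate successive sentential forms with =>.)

S => H   [S -> H]
H => (S)   [H -> ( S )]
(S) => (S/H)   [S -> S / H]
(S/H) => (S/H/H)   [S -> S / H]
(S/H/H) => (S/H/H/H)   [S -> S / H]
(S/H/H/H) => (H/H/H/H)   [S -> H]
(H/H/H/H) => ((S)/H/H/H)   [H -> ( S )]
((S)/H/H/H) => ((S/H)/H/H/H)   [S -> S / H]
((S/H)/H/H/H) => ((H/H)/H/H/H)   [S -> H]
((H/H)/H/H/H) => ((n/H)/H/H/H)   [H -> n]
((n/H)/H/H/H) => ((n/n)/H/H/H)   [H -> n]
((n/n)/H/H/H) => ((n/n)/n/H/H)   [H -> n]
((n/n)/n/H/H) => ((n/n)/n/n/H)   [H -> n]
((n/n)/n/n/H) => ((n/n)/n/n/n)   [H -> n]

S => H => (S) => (S/H) => (S/H/H) => (S/H/H/H) => (H/H/H/H) => ((S)/H/H/H) => ((S/H)/H/H/H) => ((H/H)/H/H/H) => ((n/H)/H/H/H) => ((n/n)/H/H/H) => ((n/n)/n/H/H) => ((n/n)/n/n/H) => ((n/n)/n/n/n)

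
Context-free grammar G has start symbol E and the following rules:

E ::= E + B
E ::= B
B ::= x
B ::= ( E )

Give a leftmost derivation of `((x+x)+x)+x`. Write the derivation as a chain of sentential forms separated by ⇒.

E ⇒ E+B   [E ::= E + B]
E+B ⇒ B+B   [E ::= B]
B+B ⇒ (E)+B   [B ::= ( E )]
(E)+B ⇒ (E+B)+B   [E ::= E + B]
(E+B)+B ⇒ (B+B)+B   [E ::= B]
(B+B)+B ⇒ ((E)+B)+B   [B ::= ( E )]
((E)+B)+B ⇒ ((E+B)+B)+B   [E ::= E + B]
((E+B)+B)+B ⇒ ((B+B)+B)+B   [E ::= B]
((B+B)+B)+B ⇒ ((x+B)+B)+B   [B ::= x]
((x+B)+B)+B ⇒ ((x+x)+B)+B   [B ::= x]
((x+x)+B)+B ⇒ ((x+x)+x)+B   [B ::= x]
((x+x)+x)+B ⇒ ((x+x)+x)+x   [B ::= x]

E⇒E+B⇒B+B⇒(E)+B⇒(E+B)+B⇒(B+B)+B⇒((E)+B)+B⇒((E+B)+B)+B⇒((B+B)+B)+B⇒((x+B)+B)+B⇒((x+x)+B)+B⇒((x+x)+x)+B⇒((x+x)+x)+x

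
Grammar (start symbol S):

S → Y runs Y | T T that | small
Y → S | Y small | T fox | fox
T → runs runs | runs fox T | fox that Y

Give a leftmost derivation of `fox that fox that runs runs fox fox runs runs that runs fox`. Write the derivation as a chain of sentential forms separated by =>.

S => Y runs Y => S runs Y => T T that runs Y => fox that Y T that runs Y => fox that T fox T that runs Y => fox that fox that Y fox T that runs Y => fox that fox that T fox fox T that runs Y => fox that fox that runs runs fox fox T that runs Y => fox that fox that runs runs fox fox runs runs that runs Y => fox that fox that runs runs fox fox runs runs that runs fox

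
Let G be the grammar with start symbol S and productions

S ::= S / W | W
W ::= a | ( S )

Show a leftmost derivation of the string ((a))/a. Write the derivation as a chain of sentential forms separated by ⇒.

S⇒S/W⇒W/W⇒(S)/W⇒(W)/W⇒((S))/W⇒((W))/W⇒((a))/W⇒((a))/a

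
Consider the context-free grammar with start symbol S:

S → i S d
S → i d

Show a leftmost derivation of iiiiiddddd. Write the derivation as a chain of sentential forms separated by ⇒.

S⇒iSd⇒iiSdd⇒iiiSddd⇒iiiiSdddd⇒iiiiiddddd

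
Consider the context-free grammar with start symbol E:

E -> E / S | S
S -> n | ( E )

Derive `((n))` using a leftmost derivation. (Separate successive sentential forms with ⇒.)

E ⇒ S ⇒ (E) ⇒ (S) ⇒ ((E)) ⇒ ((S)) ⇒ ((n))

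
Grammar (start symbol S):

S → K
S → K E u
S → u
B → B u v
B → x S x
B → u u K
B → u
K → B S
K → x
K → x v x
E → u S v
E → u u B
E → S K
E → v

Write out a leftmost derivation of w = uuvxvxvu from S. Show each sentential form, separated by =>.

S => K => BS => BuvS => uuvS => uuvKEu => uuvxvxEu => uuvxvxvu

S => K   [S → K]
K => BS   [K → B S]
BS => BuvS   [B → B u v]
BuvS => uuvS   [B → u]
uuvS => uuvKEu   [S → K E u]
uuvKEu => uuvxvxEu   [K → x v x]
uuvxvxEu => uuvxvxvu   [E → v]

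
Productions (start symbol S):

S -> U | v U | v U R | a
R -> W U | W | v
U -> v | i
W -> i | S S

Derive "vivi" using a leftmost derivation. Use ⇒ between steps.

S⇒vUR⇒viR⇒viW⇒viSS⇒viUS⇒vivS⇒vivU⇒vivi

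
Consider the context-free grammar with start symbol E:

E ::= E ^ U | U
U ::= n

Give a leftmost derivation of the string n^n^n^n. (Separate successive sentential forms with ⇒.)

E ⇒ E^U ⇒ E^U^U ⇒ E^U^U^U ⇒ U^U^U^U ⇒ n^U^U^U ⇒ n^n^U^U ⇒ n^n^n^U ⇒ n^n^n^n

E ⇒ E^U   [E ::= E ^ U]
E^U ⇒ E^U^U   [E ::= E ^ U]
E^U^U ⇒ E^U^U^U   [E ::= E ^ U]
E^U^U^U ⇒ U^U^U^U   [E ::= U]
U^U^U^U ⇒ n^U^U^U   [U ::= n]
n^U^U^U ⇒ n^n^U^U   [U ::= n]
n^n^U^U ⇒ n^n^n^U   [U ::= n]
n^n^n^U ⇒ n^n^n^n   [U ::= n]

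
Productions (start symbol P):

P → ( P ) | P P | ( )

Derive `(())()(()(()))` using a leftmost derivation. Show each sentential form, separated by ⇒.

P ⇒ PP   [P → P P]
PP ⇒ PPP   [P → P P]
PPP ⇒ (P)PP   [P → ( P )]
(P)PP ⇒ (())PP   [P → ( )]
(())PP ⇒ (())()P   [P → ( )]
(())()P ⇒ (())()(P)   [P → ( P )]
(())()(P) ⇒ (())()(PP)   [P → P P]
(())()(PP) ⇒ (())()(()P)   [P → ( )]
(())()(()P) ⇒ (())()(()(P))   [P → ( P )]
(())()(()(P)) ⇒ (())()(()(()))   [P → ( )]

P⇒PP⇒PPP⇒(P)PP⇒(())PP⇒(())()P⇒(())()(P)⇒(())()(PP)⇒(())()(()P)⇒(())()(()(P))⇒(())()(()(()))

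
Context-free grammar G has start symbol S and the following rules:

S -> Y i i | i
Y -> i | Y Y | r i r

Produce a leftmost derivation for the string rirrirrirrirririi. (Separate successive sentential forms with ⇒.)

S ⇒ Yii   [S -> Y i i]
Yii ⇒ YYii   [Y -> Y Y]
YYii ⇒ rirYii   [Y -> r i r]
rirYii ⇒ rirYYii   [Y -> Y Y]
rirYYii ⇒ rirYYYii   [Y -> Y Y]
rirYYYii ⇒ rirrirYYii   [Y -> r i r]
rirrirYYii ⇒ rirrirrirYii   [Y -> r i r]
rirrirrirYii ⇒ rirrirrirYYii   [Y -> Y Y]
rirrirrirYYii ⇒ rirrirrirrirYii   [Y -> r i r]
rirrirrirrirYii ⇒ rirrirrirrirririi   [Y -> r i r]

S⇒Yii⇒YYii⇒rirYii⇒rirYYii⇒rirYYYii⇒rirrirYYii⇒rirrirrirYii⇒rirrirrirYYii⇒rirrirrirrirYii⇒rirrirrirrirririi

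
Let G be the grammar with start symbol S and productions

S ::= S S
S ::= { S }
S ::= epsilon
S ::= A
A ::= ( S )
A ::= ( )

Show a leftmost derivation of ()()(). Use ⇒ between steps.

S ⇒ SS   [S ::= S S]
SS ⇒ AS   [S ::= A]
AS ⇒ ()S   [A ::= ( )]
()S ⇒ ()SS   [S ::= S S]
()SS ⇒ ()SSS   [S ::= S S]
()SSS ⇒ ()ASS   [S ::= A]
()ASS ⇒ ()(S)SS   [A ::= ( S )]
()(S)SS ⇒ ()()SS   [S ::= epsilon]
()()SS ⇒ ()()AS   [S ::= A]
()()AS ⇒ ()()(S)S   [A ::= ( S )]
()()(S)S ⇒ ()()()S   [S ::= epsilon]
()()()S ⇒ ()()()   [S ::= epsilon]

S⇒SS⇒AS⇒()S⇒()SS⇒()SSS⇒()ASS⇒()(S)SS⇒()()SS⇒()()AS⇒()()(S)S⇒()()()S⇒()()()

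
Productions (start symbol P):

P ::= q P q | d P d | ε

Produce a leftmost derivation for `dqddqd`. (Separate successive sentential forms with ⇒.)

P⇒dPd⇒dqPqd⇒dqdPdqd⇒dqddqd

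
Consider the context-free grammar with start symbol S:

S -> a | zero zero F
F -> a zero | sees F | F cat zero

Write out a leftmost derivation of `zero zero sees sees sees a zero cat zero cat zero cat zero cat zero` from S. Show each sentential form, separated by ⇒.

S ⇒ zero zero F ⇒ zero zero F cat zero ⇒ zero zero sees F cat zero ⇒ zero zero sees sees F cat zero ⇒ zero zero sees sees F cat zero cat zero ⇒ zero zero sees sees F cat zero cat zero cat zero ⇒ zero zero sees sees F cat zero cat zero cat zero cat zero ⇒ zero zero sees sees sees F cat zero cat zero cat zero cat zero ⇒ zero zero sees sees sees a zero cat zero cat zero cat zero cat zero

S ⇒ zero zero F   [S -> zero zero F]
zero zero F ⇒ zero zero F cat zero   [F -> F cat zero]
zero zero F cat zero ⇒ zero zero sees F cat zero   [F -> sees F]
zero zero sees F cat zero ⇒ zero zero sees sees F cat zero   [F -> sees F]
zero zero sees sees F cat zero ⇒ zero zero sees sees F cat zero cat zero   [F -> F cat zero]
zero zero sees sees F cat zero cat zero ⇒ zero zero sees sees F cat zero cat zero cat zero   [F -> F cat zero]
zero zero sees sees F cat zero cat zero cat zero ⇒ zero zero sees sees F cat zero cat zero cat zero cat zero   [F -> F cat zero]
zero zero sees sees F cat zero cat zero cat zero cat zero ⇒ zero zero sees sees sees F cat zero cat zero cat zero cat zero   [F -> sees F]
zero zero sees sees sees F cat zero cat zero cat zero cat zero ⇒ zero zero sees sees sees a zero cat zero cat zero cat zero cat zero   [F -> a zero]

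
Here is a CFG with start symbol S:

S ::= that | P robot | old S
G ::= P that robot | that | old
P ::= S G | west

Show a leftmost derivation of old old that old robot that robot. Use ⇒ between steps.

S ⇒ P robot ⇒ S G robot ⇒ old S G robot ⇒ old old S G robot ⇒ old old P robot G robot ⇒ old old S G robot G robot ⇒ old old that G robot G robot ⇒ old old that old robot G robot ⇒ old old that old robot that robot

S ⇒ P robot   [S ::= P robot]
P robot ⇒ S G robot   [P ::= S G]
S G robot ⇒ old S G robot   [S ::= old S]
old S G robot ⇒ old old S G robot   [S ::= old S]
old old S G robot ⇒ old old P robot G robot   [S ::= P robot]
old old P robot G robot ⇒ old old S G robot G robot   [P ::= S G]
old old S G robot G robot ⇒ old old that G robot G robot   [S ::= that]
old old that G robot G robot ⇒ old old that old robot G robot   [G ::= old]
old old that old robot G robot ⇒ old old that old robot that robot   [G ::= that]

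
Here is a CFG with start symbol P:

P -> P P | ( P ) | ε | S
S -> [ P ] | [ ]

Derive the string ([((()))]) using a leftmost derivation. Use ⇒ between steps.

P ⇒ PP   [P -> P P]
PP ⇒ (P)P   [P -> ( P )]
(P)P ⇒ (S)P   [P -> S]
(S)P ⇒ ([P])P   [S -> [ P ]]
([P])P ⇒ ([(P)])P   [P -> ( P )]
([(P)])P ⇒ ([((P))])P   [P -> ( P )]
([((P))])P ⇒ ([(((P)))])P   [P -> ( P )]
([(((P)))])P ⇒ ([((()))])P   [P -> ε]
([((()))])P ⇒ ([((()))])   [P -> ε]

P ⇒ PP ⇒ (P)P ⇒ (S)P ⇒ ([P])P ⇒ ([(P)])P ⇒ ([((P))])P ⇒ ([(((P)))])P ⇒ ([((()))])P ⇒ ([((()))])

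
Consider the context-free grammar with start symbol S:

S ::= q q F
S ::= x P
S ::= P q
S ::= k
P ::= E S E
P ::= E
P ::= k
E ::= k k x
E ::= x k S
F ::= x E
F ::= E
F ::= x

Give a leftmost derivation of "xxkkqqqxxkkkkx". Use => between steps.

S=>xP=>xESE=>xxkSSE=>xxkPqSE=>xxkkqSE=>xxkkqqqFE=>xxkkqqqxEE=>xxkkqqqxxkSE=>xxkkqqqxxkkE=>xxkkqqqxxkkkkx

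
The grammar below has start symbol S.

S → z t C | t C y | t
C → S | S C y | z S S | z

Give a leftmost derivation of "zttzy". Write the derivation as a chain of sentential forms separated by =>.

S => ztC => ztS => zttCy => zttzy

S => ztC   [S → z t C]
ztC => ztS   [C → S]
ztS => zttCy   [S → t C y]
zttCy => zttzy   [C → z]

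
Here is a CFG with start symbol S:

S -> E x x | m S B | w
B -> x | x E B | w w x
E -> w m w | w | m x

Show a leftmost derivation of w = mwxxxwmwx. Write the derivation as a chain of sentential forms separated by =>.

S => mSB => mExxB => mwxxB => mwxxxEB => mwxxxwmwB => mwxxxwmwx

S => mSB   [S -> m S B]
mSB => mExxB   [S -> E x x]
mExxB => mwxxB   [E -> w]
mwxxB => mwxxxEB   [B -> x E B]
mwxxxEB => mwxxxwmwB   [E -> w m w]
mwxxxwmwB => mwxxxwmwx   [B -> x]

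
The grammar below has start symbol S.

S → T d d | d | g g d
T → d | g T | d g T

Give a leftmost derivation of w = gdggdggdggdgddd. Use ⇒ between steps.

S ⇒ Tdd ⇒ gTdd ⇒ gdgTdd ⇒ gdggTdd ⇒ gdggdgTdd ⇒ gdggdggTdd ⇒ gdggdggdgTdd ⇒ gdggdggdggTdd ⇒ gdggdggdggdgTdd ⇒ gdggdggdggdgddd

S ⇒ Tdd   [S → T d d]
Tdd ⇒ gTdd   [T → g T]
gTdd ⇒ gdgTdd   [T → d g T]
gdgTdd ⇒ gdggTdd   [T → g T]
gdggTdd ⇒ gdggdgTdd   [T → d g T]
gdggdgTdd ⇒ gdggdggTdd   [T → g T]
gdggdggTdd ⇒ gdggdggdgTdd   [T → d g T]
gdggdggdgTdd ⇒ gdggdggdggTdd   [T → g T]
gdggdggdggTdd ⇒ gdggdggdggdgTdd   [T → d g T]
gdggdggdggdgTdd ⇒ gdggdggdggdgddd   [T → d]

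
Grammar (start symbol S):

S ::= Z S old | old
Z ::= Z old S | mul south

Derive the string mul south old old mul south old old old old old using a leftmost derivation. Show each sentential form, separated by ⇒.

S ⇒ Z S old ⇒ Z old S S old ⇒ mul south old S S old ⇒ mul south old old S old ⇒ mul south old old Z S old old ⇒ mul south old old Z old S S old old ⇒ mul south old old mul south old S S old old ⇒ mul south old old mul south old old S old old ⇒ mul south old old mul south old old old old old

S ⇒ Z S old   [S ::= Z S old]
Z S old ⇒ Z old S S old   [Z ::= Z old S]
Z old S S old ⇒ mul south old S S old   [Z ::= mul south]
mul south old S S old ⇒ mul south old old S old   [S ::= old]
mul south old old S old ⇒ mul south old old Z S old old   [S ::= Z S old]
mul south old old Z S old old ⇒ mul south old old Z old S S old old   [Z ::= Z old S]
mul south old old Z old S S old old ⇒ mul south old old mul south old S S old old   [Z ::= mul south]
mul south old old mul south old S S old old ⇒ mul south old old mul south old old S old old   [S ::= old]
mul south old old mul south old old S old old ⇒ mul south old old mul south old old old old old   [S ::= old]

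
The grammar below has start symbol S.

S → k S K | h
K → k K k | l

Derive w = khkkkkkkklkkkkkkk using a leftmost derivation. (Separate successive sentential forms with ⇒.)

S ⇒ kSK ⇒ khK ⇒ khkKk ⇒ khkkKkk ⇒ khkkkKkkk ⇒ khkkkkKkkkk ⇒ khkkkkkKkkkkk ⇒ khkkkkkkKkkkkkk ⇒ khkkkkkkkKkkkkkkk ⇒ khkkkkkkklkkkkkkk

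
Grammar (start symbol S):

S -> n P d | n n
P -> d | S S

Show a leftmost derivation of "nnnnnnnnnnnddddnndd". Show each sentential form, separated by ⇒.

S ⇒ nPd   [S -> n P d]
nPd ⇒ nSSd   [P -> S S]
nSSd ⇒ nnnSd   [S -> n n]
nnnSd ⇒ nnnnPdd   [S -> n P d]
nnnnPdd ⇒ nnnnSSdd   [P -> S S]
nnnnSSdd ⇒ nnnnnPdSdd   [S -> n P d]
nnnnnPdSdd ⇒ nnnnnSSdSdd   [P -> S S]
nnnnnSSdSdd ⇒ nnnnnnnSdSdd   [S -> n n]
nnnnnnnSdSdd ⇒ nnnnnnnnPddSdd   [S -> n P d]
nnnnnnnnPddSdd ⇒ nnnnnnnnSSddSdd   [P -> S S]
nnnnnnnnSSddSdd ⇒ nnnnnnnnnnSddSdd   [S -> n n]
nnnnnnnnnnSddSdd ⇒ nnnnnnnnnnnPdddSdd   [S -> n P d]
nnnnnnnnnnnPdddSdd ⇒ nnnnnnnnnnnddddSdd   [P -> d]
nnnnnnnnnnnddddSdd ⇒ nnnnnnnnnnnddddnndd   [S -> n n]

S⇒nPd⇒nSSd⇒nnnSd⇒nnnnPdd⇒nnnnSSdd⇒nnnnnPdSdd⇒nnnnnSSdSdd⇒nnnnnnnSdSdd⇒nnnnnnnnPddSdd⇒nnnnnnnnSSddSdd⇒nnnnnnnnnnSddSdd⇒nnnnnnnnnnnPdddSdd⇒nnnnnnnnnnnddddSdd⇒nnnnnnnnnnnddddnndd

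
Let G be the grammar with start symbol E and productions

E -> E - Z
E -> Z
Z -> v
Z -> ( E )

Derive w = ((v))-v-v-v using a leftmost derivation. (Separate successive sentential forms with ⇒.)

E ⇒ E-Z ⇒ E-Z-Z ⇒ E-Z-Z-Z ⇒ Z-Z-Z-Z ⇒ (E)-Z-Z-Z ⇒ (Z)-Z-Z-Z ⇒ ((E))-Z-Z-Z ⇒ ((Z))-Z-Z-Z ⇒ ((v))-Z-Z-Z ⇒ ((v))-v-Z-Z ⇒ ((v))-v-v-Z ⇒ ((v))-v-v-v

E ⇒ E-Z   [E -> E - Z]
E-Z ⇒ E-Z-Z   [E -> E - Z]
E-Z-Z ⇒ E-Z-Z-Z   [E -> E - Z]
E-Z-Z-Z ⇒ Z-Z-Z-Z   [E -> Z]
Z-Z-Z-Z ⇒ (E)-Z-Z-Z   [Z -> ( E )]
(E)-Z-Z-Z ⇒ (Z)-Z-Z-Z   [E -> Z]
(Z)-Z-Z-Z ⇒ ((E))-Z-Z-Z   [Z -> ( E )]
((E))-Z-Z-Z ⇒ ((Z))-Z-Z-Z   [E -> Z]
((Z))-Z-Z-Z ⇒ ((v))-Z-Z-Z   [Z -> v]
((v))-Z-Z-Z ⇒ ((v))-v-Z-Z   [Z -> v]
((v))-v-Z-Z ⇒ ((v))-v-v-Z   [Z -> v]
((v))-v-v-Z ⇒ ((v))-v-v-v   [Z -> v]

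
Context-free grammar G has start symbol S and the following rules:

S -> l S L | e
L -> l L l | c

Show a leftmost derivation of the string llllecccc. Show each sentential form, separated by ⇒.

S ⇒ lSL   [S -> l S L]
lSL ⇒ llSLL   [S -> l S L]
llSLL ⇒ lllSLLL   [S -> l S L]
lllSLLL ⇒ llllSLLLL   [S -> l S L]
llllSLLLL ⇒ lllleLLLL   [S -> e]
lllleLLLL ⇒ llllecLLL   [L -> c]
llllecLLL ⇒ lllleccLL   [L -> c]
lllleccLL ⇒ llllecccL   [L -> c]
llllecccL ⇒ llllecccc   [L -> c]

S⇒lSL⇒llSLL⇒lllSLLL⇒llllSLLLL⇒lllleLLLL⇒llllecLLL⇒lllleccLL⇒llllecccL⇒llllecccc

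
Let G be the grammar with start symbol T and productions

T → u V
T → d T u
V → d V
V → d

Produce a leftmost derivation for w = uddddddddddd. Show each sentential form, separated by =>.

T => uV => udV => uddV => udddV => uddddV => udddddV => uddddddV => udddddddV => uddddddddV => udddddddddV => uddddddddddV => uddddddddddd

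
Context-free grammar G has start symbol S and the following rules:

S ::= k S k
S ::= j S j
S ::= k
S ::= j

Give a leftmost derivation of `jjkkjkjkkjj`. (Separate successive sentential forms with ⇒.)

S⇒jSj⇒jjSjj⇒jjkSkjj⇒jjkkSkkjj⇒jjkkjSjkkjj⇒jjkkjkjkkjj

S ⇒ jSj   [S ::= j S j]
jSj ⇒ jjSjj   [S ::= j S j]
jjSjj ⇒ jjkSkjj   [S ::= k S k]
jjkSkjj ⇒ jjkkSkkjj   [S ::= k S k]
jjkkSkkjj ⇒ jjkkjSjkkjj   [S ::= j S j]
jjkkjSjkkjj ⇒ jjkkjkjkkjj   [S ::= k]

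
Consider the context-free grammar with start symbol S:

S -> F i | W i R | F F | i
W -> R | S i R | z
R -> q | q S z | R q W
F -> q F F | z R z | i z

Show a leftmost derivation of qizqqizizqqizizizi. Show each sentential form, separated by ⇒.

S ⇒ Fi ⇒ qFFi ⇒ qizFi ⇒ qizqFFi ⇒ qizqqFFFi ⇒ qizqqizFFi ⇒ qizqqizizFi ⇒ qizqqizizqFFi ⇒ qizqqizizqqFFFi ⇒ qizqqizizqqizFFi ⇒ qizqqizizqqizizFi ⇒ qizqqizizqqizizizi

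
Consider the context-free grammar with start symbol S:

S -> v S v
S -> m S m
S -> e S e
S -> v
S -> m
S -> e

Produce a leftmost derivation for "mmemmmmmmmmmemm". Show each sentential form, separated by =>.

S => mSm => mmSmm => mmeSemm => mmemSmemm => mmemmSmmemm => mmemmmSmmmemm => mmemmmmSmmmmemm => mmemmmmmmmmmemm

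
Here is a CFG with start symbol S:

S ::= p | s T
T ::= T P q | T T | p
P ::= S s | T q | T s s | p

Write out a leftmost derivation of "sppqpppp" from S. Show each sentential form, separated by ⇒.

S ⇒ sT ⇒ sTT ⇒ sTTT ⇒ sTTTT ⇒ sTTTTT ⇒ sTPqTTTT ⇒ spPqTTTT ⇒ sppqTTTT ⇒ sppqpTTT ⇒ sppqppTT ⇒ sppqpppT ⇒ sppqpppp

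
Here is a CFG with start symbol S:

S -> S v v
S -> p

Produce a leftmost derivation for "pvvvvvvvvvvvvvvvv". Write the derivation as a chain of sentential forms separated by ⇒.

S ⇒ Svv   [S -> S v v]
Svv ⇒ Svvvv   [S -> S v v]
Svvvv ⇒ Svvvvvv   [S -> S v v]
Svvvvvv ⇒ Svvvvvvvv   [S -> S v v]
Svvvvvvvv ⇒ Svvvvvvvvvv   [S -> S v v]
Svvvvvvvvvv ⇒ Svvvvvvvvvvvv   [S -> S v v]
Svvvvvvvvvvvv ⇒ Svvvvvvvvvvvvvv   [S -> S v v]
Svvvvvvvvvvvvvv ⇒ Svvvvvvvvvvvvvvvv   [S -> S v v]
Svvvvvvvvvvvvvvvv ⇒ pvvvvvvvvvvvvvvvv   [S -> p]

S ⇒ Svv ⇒ Svvvv ⇒ Svvvvvv ⇒ Svvvvvvvv ⇒ Svvvvvvvvvv ⇒ Svvvvvvvvvvvv ⇒ Svvvvvvvvvvvvvv ⇒ Svvvvvvvvvvvvvvvv ⇒ pvvvvvvvvvvvvvvvv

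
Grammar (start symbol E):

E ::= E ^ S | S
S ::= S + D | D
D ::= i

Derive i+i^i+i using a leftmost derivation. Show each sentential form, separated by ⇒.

E ⇒ E^S ⇒ S^S ⇒ S+D^S ⇒ D+D^S ⇒ i+D^S ⇒ i+i^S ⇒ i+i^S+D ⇒ i+i^D+D ⇒ i+i^i+D ⇒ i+i^i+i

E ⇒ E^S   [E ::= E ^ S]
E^S ⇒ S^S   [E ::= S]
S^S ⇒ S+D^S   [S ::= S + D]
S+D^S ⇒ D+D^S   [S ::= D]
D+D^S ⇒ i+D^S   [D ::= i]
i+D^S ⇒ i+i^S   [D ::= i]
i+i^S ⇒ i+i^S+D   [S ::= S + D]
i+i^S+D ⇒ i+i^D+D   [S ::= D]
i+i^D+D ⇒ i+i^i+D   [D ::= i]
i+i^i+D ⇒ i+i^i+i   [D ::= i]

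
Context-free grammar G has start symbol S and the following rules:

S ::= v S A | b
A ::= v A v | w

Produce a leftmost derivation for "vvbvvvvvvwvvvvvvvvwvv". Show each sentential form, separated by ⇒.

S⇒vSA⇒vvSAA⇒vvbAA⇒vvbvAvA⇒vvbvvAvvA⇒vvbvvvAvvvA⇒vvbvvvvAvvvvA⇒vvbvvvvvAvvvvvA⇒vvbvvvvvvAvvvvvvA⇒vvbvvvvvvwvvvvvvA⇒vvbvvvvvvwvvvvvvvAv⇒vvbvvvvvvwvvvvvvvvAvv⇒vvbvvvvvvwvvvvvvvvwvv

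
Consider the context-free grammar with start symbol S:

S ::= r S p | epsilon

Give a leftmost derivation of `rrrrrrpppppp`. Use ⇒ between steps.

S ⇒ rSp ⇒ rrSpp ⇒ rrrSppp ⇒ rrrrSpppp ⇒ rrrrrSppppp ⇒ rrrrrrSpppppp ⇒ rrrrrrpppppp

S ⇒ rSp   [S ::= r S p]
rSp ⇒ rrSpp   [S ::= r S p]
rrSpp ⇒ rrrSppp   [S ::= r S p]
rrrSppp ⇒ rrrrSpppp   [S ::= r S p]
rrrrSpppp ⇒ rrrrrSppppp   [S ::= r S p]
rrrrrSppppp ⇒ rrrrrrSpppppp   [S ::= r S p]
rrrrrrSpppppp ⇒ rrrrrrpppppp   [S ::= epsilon]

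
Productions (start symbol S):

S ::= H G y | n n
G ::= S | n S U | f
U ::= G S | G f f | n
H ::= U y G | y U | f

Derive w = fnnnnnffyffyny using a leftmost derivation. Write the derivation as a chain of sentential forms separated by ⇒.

S⇒HGy⇒fGy⇒fnSUy⇒fnHGyUy⇒fnUyGGyUy⇒fnGffyGGyUy⇒fnnSUffyGGyUy⇒fnnnnUffyGGyUy⇒fnnnnnffyGGyUy⇒fnnnnnffyfGyUy⇒fnnnnnffyffyUy⇒fnnnnnffyffyny

S ⇒ HGy   [S ::= H G y]
HGy ⇒ fGy   [H ::= f]
fGy ⇒ fnSUy   [G ::= n S U]
fnSUy ⇒ fnHGyUy   [S ::= H G y]
fnHGyUy ⇒ fnUyGGyUy   [H ::= U y G]
fnUyGGyUy ⇒ fnGffyGGyUy   [U ::= G f f]
fnGffyGGyUy ⇒ fnnSUffyGGyUy   [G ::= n S U]
fnnSUffyGGyUy ⇒ fnnnnUffyGGyUy   [S ::= n n]
fnnnnUffyGGyUy ⇒ fnnnnnffyGGyUy   [U ::= n]
fnnnnnffyGGyUy ⇒ fnnnnnffyfGyUy   [G ::= f]
fnnnnnffyfGyUy ⇒ fnnnnnffyffyUy   [G ::= f]
fnnnnnffyffyUy ⇒ fnnnnnffyffyny   [U ::= n]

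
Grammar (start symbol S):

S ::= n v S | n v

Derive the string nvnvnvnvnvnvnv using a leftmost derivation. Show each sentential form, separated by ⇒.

S ⇒ nvS   [S ::= n v S]
nvS ⇒ nvnvS   [S ::= n v S]
nvnvS ⇒ nvnvnvS   [S ::= n v S]
nvnvnvS ⇒ nvnvnvnvS   [S ::= n v S]
nvnvnvnvS ⇒ nvnvnvnvnvS   [S ::= n v S]
nvnvnvnvnvS ⇒ nvnvnvnvnvnvS   [S ::= n v S]
nvnvnvnvnvnvS ⇒ nvnvnvnvnvnvnv   [S ::= n v]

S ⇒ nvS ⇒ nvnvS ⇒ nvnvnvS ⇒ nvnvnvnvS ⇒ nvnvnvnvnvS ⇒ nvnvnvnvnvnvS ⇒ nvnvnvnvnvnvnv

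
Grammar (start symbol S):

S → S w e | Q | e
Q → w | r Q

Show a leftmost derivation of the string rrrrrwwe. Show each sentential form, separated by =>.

S => Swe   [S → S w e]
Swe => Qwe   [S → Q]
Qwe => rQwe   [Q → r Q]
rQwe => rrQwe   [Q → r Q]
rrQwe => rrrQwe   [Q → r Q]
rrrQwe => rrrrQwe   [Q → r Q]
rrrrQwe => rrrrrQwe   [Q → r Q]
rrrrrQwe => rrrrrwwe   [Q → w]

S => Swe => Qwe => rQwe => rrQwe => rrrQwe => rrrrQwe => rrrrrQwe => rrrrrwwe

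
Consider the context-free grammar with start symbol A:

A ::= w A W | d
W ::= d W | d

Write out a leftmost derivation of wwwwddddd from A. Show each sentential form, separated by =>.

A => wAW   [A ::= w A W]
wAW => wwAWW   [A ::= w A W]
wwAWW => wwwAWWW   [A ::= w A W]
wwwAWWW => wwwwAWWWW   [A ::= w A W]
wwwwAWWWW => wwwwdWWWW   [A ::= d]
wwwwdWWWW => wwwwddWWW   [W ::= d]
wwwwddWWW => wwwwdddWW   [W ::= d]
wwwwdddWW => wwwwddddW   [W ::= d]
wwwwddddW => wwwwddddd   [W ::= d]

A => wAW => wwAWW => wwwAWWW => wwwwAWWWW => wwwwdWWWW => wwwwddWWW => wwwwdddWW => wwwwddddW => wwwwddddd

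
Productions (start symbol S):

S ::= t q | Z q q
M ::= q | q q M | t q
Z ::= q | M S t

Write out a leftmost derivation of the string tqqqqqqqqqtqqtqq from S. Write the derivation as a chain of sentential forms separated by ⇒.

S ⇒ Zqq   [S ::= Z q q]
Zqq ⇒ MStqq   [Z ::= M S t]
MStqq ⇒ tqStqq   [M ::= t q]
tqStqq ⇒ tqZqqtqq   [S ::= Z q q]
tqZqqtqq ⇒ tqMStqqtqq   [Z ::= M S t]
tqMStqqtqq ⇒ tqqqMStqqtqq   [M ::= q q M]
tqqqMStqqtqq ⇒ tqqqqqMStqqtqq   [M ::= q q M]
tqqqqqMStqqtqq ⇒ tqqqqqqStqqtqq   [M ::= q]
tqqqqqqStqqtqq ⇒ tqqqqqqZqqtqqtqq   [S ::= Z q q]
tqqqqqqZqqtqqtqq ⇒ tqqqqqqqqqtqqtqq   [Z ::= q]

S ⇒ Zqq ⇒ MStqq ⇒ tqStqq ⇒ tqZqqtqq ⇒ tqMStqqtqq ⇒ tqqqMStqqtqq ⇒ tqqqqqMStqqtqq ⇒ tqqqqqqStqqtqq ⇒ tqqqqqqZqqtqqtqq ⇒ tqqqqqqqqqtqqtqq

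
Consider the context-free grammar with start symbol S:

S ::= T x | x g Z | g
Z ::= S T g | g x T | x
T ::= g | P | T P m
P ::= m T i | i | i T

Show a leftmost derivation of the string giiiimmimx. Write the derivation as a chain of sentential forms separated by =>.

S => Tx   [S ::= T x]
Tx => TPmx   [T ::= T P m]
TPmx => TPmPmx   [T ::= T P m]
TPmPmx => gPmPmx   [T ::= g]
gPmPmx => giTmPmx   [P ::= i T]
giTmPmx => giTPmmPmx   [T ::= T P m]
giTPmmPmx => giPPmmPmx   [T ::= P]
giPPmmPmx => giiPmmPmx   [P ::= i]
giiPmmPmx => giiiTmmPmx   [P ::= i T]
giiiTmmPmx => giiiPmmPmx   [T ::= P]
giiiPmmPmx => giiiimmPmx   [P ::= i]
giiiimmPmx => giiiimmimx   [P ::= i]

S=>Tx=>TPmx=>TPmPmx=>gPmPmx=>giTmPmx=>giTPmmPmx=>giPPmmPmx=>giiPmmPmx=>giiiTmmPmx=>giiiPmmPmx=>giiiimmPmx=>giiiimmimx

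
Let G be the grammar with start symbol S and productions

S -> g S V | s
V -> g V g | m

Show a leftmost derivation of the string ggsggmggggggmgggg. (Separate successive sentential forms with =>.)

S => gSV => ggSVV => ggsVV => ggsgVgV => ggsggVggV => ggsggmggV => ggsggmgggVg => ggsggmggggVgg => ggsggmgggggVggg => ggsggmggggggVgggg => ggsggmggggggmgggg

S => gSV   [S -> g S V]
gSV => ggSVV   [S -> g S V]
ggSVV => ggsVV   [S -> s]
ggsVV => ggsgVgV   [V -> g V g]
ggsgVgV => ggsggVggV   [V -> g V g]
ggsggVggV => ggsggmggV   [V -> m]
ggsggmggV => ggsggmgggVg   [V -> g V g]
ggsggmgggVg => ggsggmggggVgg   [V -> g V g]
ggsggmggggVgg => ggsggmgggggVggg   [V -> g V g]
ggsggmgggggVggg => ggsggmggggggVgggg   [V -> g V g]
ggsggmggggggVgggg => ggsggmggggggmgggg   [V -> m]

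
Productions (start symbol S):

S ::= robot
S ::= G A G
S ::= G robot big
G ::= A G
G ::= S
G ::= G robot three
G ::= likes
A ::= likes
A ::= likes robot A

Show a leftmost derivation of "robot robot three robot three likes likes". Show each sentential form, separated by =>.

S => G A G   [S ::= G A G]
G A G => G robot three A G   [G ::= G robot three]
G robot three A G => G robot three robot three A G   [G ::= G robot three]
G robot three robot three A G => S robot three robot three A G   [G ::= S]
S robot three robot three A G => robot robot three robot three A G   [S ::= robot]
robot robot three robot three A G => robot robot three robot three likes G   [A ::= likes]
robot robot three robot three likes G => robot robot three robot three likes likes   [G ::= likes]

S => G A G => G robot three A G => G robot three robot three A G => S robot three robot three A G => robot robot three robot three A G => robot robot three robot three likes G => robot robot three robot three likes likes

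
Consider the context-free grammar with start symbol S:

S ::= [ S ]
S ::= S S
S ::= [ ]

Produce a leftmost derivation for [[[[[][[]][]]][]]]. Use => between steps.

S => [S] => [[S]] => [[SS]] => [[[S]S]] => [[[[S]]S]] => [[[[SS]]S]] => [[[[SSS]]S]] => [[[[[]SS]]S]] => [[[[[][S]S]]S]] => [[[[[][[]]S]]S]] => [[[[[][[]][]]]S]] => [[[[[][[]][]]][]]]

S => [S]   [S ::= [ S ]]
[S] => [[S]]   [S ::= [ S ]]
[[S]] => [[SS]]   [S ::= S S]
[[SS]] => [[[S]S]]   [S ::= [ S ]]
[[[S]S]] => [[[[S]]S]]   [S ::= [ S ]]
[[[[S]]S]] => [[[[SS]]S]]   [S ::= S S]
[[[[SS]]S]] => [[[[SSS]]S]]   [S ::= S S]
[[[[SSS]]S]] => [[[[[]SS]]S]]   [S ::= [ ]]
[[[[[]SS]]S]] => [[[[[][S]S]]S]]   [S ::= [ S ]]
[[[[[][S]S]]S]] => [[[[[][[]]S]]S]]   [S ::= [ ]]
[[[[[][[]]S]]S]] => [[[[[][[]][]]]S]]   [S ::= [ ]]
[[[[[][[]][]]]S]] => [[[[[][[]][]]][]]]   [S ::= [ ]]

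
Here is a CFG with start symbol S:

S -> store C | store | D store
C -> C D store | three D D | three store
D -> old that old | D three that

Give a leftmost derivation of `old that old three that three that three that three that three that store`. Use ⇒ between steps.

S ⇒ D store ⇒ D three that store ⇒ D three that three that store ⇒ D three that three that three that store ⇒ D three that three that three that three that store ⇒ D three that three that three that three that three that store ⇒ old that old three that three that three that three that three that store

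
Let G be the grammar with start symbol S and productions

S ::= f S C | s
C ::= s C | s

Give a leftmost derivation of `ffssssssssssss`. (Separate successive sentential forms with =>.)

S => fSC => ffSCC => ffsCC => ffssCC => ffsssCC => ffssssCC => ffsssssCC => ffssssssCC => ffsssssssCC => ffssssssssCC => ffsssssssssCC => ffssssssssssC => ffsssssssssssC => ffssssssssssss

S => fSC   [S ::= f S C]
fSC => ffSCC   [S ::= f S C]
ffSCC => ffsCC   [S ::= s]
ffsCC => ffssCC   [C ::= s C]
ffssCC => ffsssCC   [C ::= s C]
ffsssCC => ffssssCC   [C ::= s C]
ffssssCC => ffsssssCC   [C ::= s C]
ffsssssCC => ffssssssCC   [C ::= s C]
ffssssssCC => ffsssssssCC   [C ::= s C]
ffsssssssCC => ffssssssssCC   [C ::= s C]
ffssssssssCC => ffsssssssssCC   [C ::= s C]
ffsssssssssCC => ffssssssssssC   [C ::= s]
ffssssssssssC => ffsssssssssssC   [C ::= s C]
ffsssssssssssC => ffssssssssssss   [C ::= s]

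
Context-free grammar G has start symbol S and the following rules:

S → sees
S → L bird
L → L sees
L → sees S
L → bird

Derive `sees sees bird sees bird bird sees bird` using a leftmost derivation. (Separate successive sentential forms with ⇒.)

S ⇒ L bird ⇒ L sees bird ⇒ sees S sees bird ⇒ sees L bird sees bird ⇒ sees sees S bird sees bird ⇒ sees sees L bird bird sees bird ⇒ sees sees L sees bird bird sees bird ⇒ sees sees bird sees bird bird sees bird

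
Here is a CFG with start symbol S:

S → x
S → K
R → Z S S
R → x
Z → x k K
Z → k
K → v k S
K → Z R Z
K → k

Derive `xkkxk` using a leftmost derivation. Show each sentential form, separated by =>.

S=>K=>ZRZ=>xkKRZ=>xkkRZ=>xkkxZ=>xkkxk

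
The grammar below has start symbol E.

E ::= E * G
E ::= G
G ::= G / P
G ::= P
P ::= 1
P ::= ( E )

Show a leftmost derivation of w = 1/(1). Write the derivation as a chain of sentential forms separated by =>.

E=>G=>G/P=>P/P=>1/P=>1/(E)=>1/(G)=>1/(P)=>1/(1)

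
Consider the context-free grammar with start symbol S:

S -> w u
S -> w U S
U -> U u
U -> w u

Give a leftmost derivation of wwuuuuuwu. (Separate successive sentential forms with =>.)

S=>wUS=>wUuS=>wUuuS=>wUuuuS=>wUuuuuS=>wwuuuuuS=>wwuuuuuwu

S => wUS   [S -> w U S]
wUS => wUuS   [U -> U u]
wUuS => wUuuS   [U -> U u]
wUuuS => wUuuuS   [U -> U u]
wUuuuS => wUuuuuS   [U -> U u]
wUuuuuS => wwuuuuuS   [U -> w u]
wwuuuuuS => wwuuuuuwu   [S -> w u]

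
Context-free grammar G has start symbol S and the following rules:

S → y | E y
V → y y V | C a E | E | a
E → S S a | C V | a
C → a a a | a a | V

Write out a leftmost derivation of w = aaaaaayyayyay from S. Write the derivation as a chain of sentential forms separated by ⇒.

S ⇒ Ey ⇒ CVy ⇒ aaVy ⇒ aaCaEy ⇒ aaaaaaEy ⇒ aaaaaaCVy ⇒ aaaaaaVVy ⇒ aaaaaayyVVy ⇒ aaaaaayyEVy ⇒ aaaaaayyaVy ⇒ aaaaaayyayyVy ⇒ aaaaaayyayyay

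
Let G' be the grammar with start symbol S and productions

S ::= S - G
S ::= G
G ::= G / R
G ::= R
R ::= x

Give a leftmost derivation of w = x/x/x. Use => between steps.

S => G   [S ::= G]
G => G/R   [G ::= G / R]
G/R => G/R/R   [G ::= G / R]
G/R/R => R/R/R   [G ::= R]
R/R/R => x/R/R   [R ::= x]
x/R/R => x/x/R   [R ::= x]
x/x/R => x/x/x   [R ::= x]

S => G => G/R => G/R/R => R/R/R => x/R/R => x/x/R => x/x/x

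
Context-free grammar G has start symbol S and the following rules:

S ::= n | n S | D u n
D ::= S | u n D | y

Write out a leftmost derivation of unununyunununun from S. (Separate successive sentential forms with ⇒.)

S ⇒ Dun ⇒ Sun ⇒ Dunun ⇒ Sunun ⇒ Dununun ⇒ Sununun ⇒ Dunununun ⇒ unDunununun ⇒ ununDunununun ⇒ unununDunununun ⇒ unununyunununun

S ⇒ Dun   [S ::= D u n]
Dun ⇒ Sun   [D ::= S]
Sun ⇒ Dunun   [S ::= D u n]
Dunun ⇒ Sunun   [D ::= S]
Sunun ⇒ Dununun   [S ::= D u n]
Dununun ⇒ Sununun   [D ::= S]
Sununun ⇒ Dunununun   [S ::= D u n]
Dunununun ⇒ unDunununun   [D ::= u n D]
unDunununun ⇒ ununDunununun   [D ::= u n D]
ununDunununun ⇒ unununDunununun   [D ::= u n D]
unununDunununun ⇒ unununyunununun   [D ::= y]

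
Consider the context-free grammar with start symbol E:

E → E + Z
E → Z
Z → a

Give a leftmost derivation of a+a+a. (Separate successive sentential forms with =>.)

E => E+Z => E+Z+Z => Z+Z+Z => a+Z+Z => a+a+Z => a+a+a

E => E+Z   [E → E + Z]
E+Z => E+Z+Z   [E → E + Z]
E+Z+Z => Z+Z+Z   [E → Z]
Z+Z+Z => a+Z+Z   [Z → a]
a+Z+Z => a+a+Z   [Z → a]
a+a+Z => a+a+a   [Z → a]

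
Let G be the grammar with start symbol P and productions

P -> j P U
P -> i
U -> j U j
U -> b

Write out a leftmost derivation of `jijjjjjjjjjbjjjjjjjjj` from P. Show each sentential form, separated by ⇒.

P⇒jPU⇒jiU⇒jijUj⇒jijjUjj⇒jijjjUjjj⇒jijjjjUjjjj⇒jijjjjjUjjjjj⇒jijjjjjjUjjjjjj⇒jijjjjjjjUjjjjjjj⇒jijjjjjjjjUjjjjjjjj⇒jijjjjjjjjjUjjjjjjjjj⇒jijjjjjjjjjbjjjjjjjjj

P ⇒ jPU   [P -> j P U]
jPU ⇒ jiU   [P -> i]
jiU ⇒ jijUj   [U -> j U j]
jijUj ⇒ jijjUjj   [U -> j U j]
jijjUjj ⇒ jijjjUjjj   [U -> j U j]
jijjjUjjj ⇒ jijjjjUjjjj   [U -> j U j]
jijjjjUjjjj ⇒ jijjjjjUjjjjj   [U -> j U j]
jijjjjjUjjjjj ⇒ jijjjjjjUjjjjjj   [U -> j U j]
jijjjjjjUjjjjjj ⇒ jijjjjjjjUjjjjjjj   [U -> j U j]
jijjjjjjjUjjjjjjj ⇒ jijjjjjjjjUjjjjjjjj   [U -> j U j]
jijjjjjjjjUjjjjjjjj ⇒ jijjjjjjjjjUjjjjjjjjj   [U -> j U j]
jijjjjjjjjjUjjjjjjjjj ⇒ jijjjjjjjjjbjjjjjjjjj   [U -> b]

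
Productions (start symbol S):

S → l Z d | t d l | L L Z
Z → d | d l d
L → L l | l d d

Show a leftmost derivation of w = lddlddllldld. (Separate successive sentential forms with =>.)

S=>LLZ=>lddLZ=>lddLlZ=>lddLllZ=>lddLlllZ=>lddlddlllZ=>lddlddllldld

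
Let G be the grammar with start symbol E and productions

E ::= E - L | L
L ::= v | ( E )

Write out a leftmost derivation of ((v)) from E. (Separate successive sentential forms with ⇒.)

E ⇒ L ⇒ (E) ⇒ (L) ⇒ ((E)) ⇒ ((L)) ⇒ ((v))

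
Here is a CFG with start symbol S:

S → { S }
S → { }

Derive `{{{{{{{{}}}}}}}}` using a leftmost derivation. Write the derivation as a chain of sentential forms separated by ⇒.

S ⇒ {S} ⇒ {{S}} ⇒ {{{S}}} ⇒ {{{{S}}}} ⇒ {{{{{S}}}}} ⇒ {{{{{{S}}}}}} ⇒ {{{{{{{S}}}}}}} ⇒ {{{{{{{{}}}}}}}}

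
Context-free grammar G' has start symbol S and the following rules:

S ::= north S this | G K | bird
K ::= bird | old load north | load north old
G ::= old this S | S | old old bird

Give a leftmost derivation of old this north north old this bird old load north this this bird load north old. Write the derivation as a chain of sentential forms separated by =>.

S => G K => S K => G K K => old this S K K => old this north S this K K => old this north north S this this K K => old this north north G K this this K K => old this north north old this S K this this K K => old this north north old this bird K this this K K => old this north north old this bird old load north this this K K => old this north north old this bird old load north this this bird K => old this north north old this bird old load north this this bird load north old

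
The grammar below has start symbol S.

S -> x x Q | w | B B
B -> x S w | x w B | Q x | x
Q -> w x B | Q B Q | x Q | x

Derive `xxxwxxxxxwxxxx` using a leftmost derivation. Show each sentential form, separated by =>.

S=>xxQ=>xxQBQ=>xxQBQBQ=>xxxQBQBQ=>xxxwxBBQBQ=>xxxwxxSwBQBQ=>xxxwxxxxQwBQBQ=>xxxwxxxxxwBQBQ=>xxxwxxxxxwxQBQ=>xxxwxxxxxwxxBQ=>xxxwxxxxxwxxxQ=>xxxwxxxxxwxxxx

S => xxQ   [S -> x x Q]
xxQ => xxQBQ   [Q -> Q B Q]
xxQBQ => xxQBQBQ   [Q -> Q B Q]
xxQBQBQ => xxxQBQBQ   [Q -> x Q]
xxxQBQBQ => xxxwxBBQBQ   [Q -> w x B]
xxxwxBBQBQ => xxxwxxSwBQBQ   [B -> x S w]
xxxwxxSwBQBQ => xxxwxxxxQwBQBQ   [S -> x x Q]
xxxwxxxxQwBQBQ => xxxwxxxxxwBQBQ   [Q -> x]
xxxwxxxxxwBQBQ => xxxwxxxxxwxQBQ   [B -> x]
xxxwxxxxxwxQBQ => xxxwxxxxxwxxBQ   [Q -> x]
xxxwxxxxxwxxBQ => xxxwxxxxxwxxxQ   [B -> x]
xxxwxxxxxwxxxQ => xxxwxxxxxwxxxx   [Q -> x]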